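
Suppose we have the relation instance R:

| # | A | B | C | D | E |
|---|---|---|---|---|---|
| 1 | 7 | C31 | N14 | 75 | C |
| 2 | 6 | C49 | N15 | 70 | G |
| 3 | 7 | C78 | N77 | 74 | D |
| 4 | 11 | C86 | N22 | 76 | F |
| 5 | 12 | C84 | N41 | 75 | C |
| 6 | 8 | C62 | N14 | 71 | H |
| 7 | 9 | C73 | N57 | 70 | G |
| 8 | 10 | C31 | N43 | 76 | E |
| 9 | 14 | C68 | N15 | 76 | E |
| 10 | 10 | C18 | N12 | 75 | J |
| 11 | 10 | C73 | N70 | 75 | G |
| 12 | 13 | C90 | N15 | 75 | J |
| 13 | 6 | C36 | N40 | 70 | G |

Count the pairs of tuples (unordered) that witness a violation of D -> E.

10

D=75: violating pairs (1,10), (1,11), (1,12), (5,10), (5,11), (5,12), (10,11), (11,12) — 8 pairs.
D=70: all 3 rows agree on E — 0 pairs.
D=76: violating pairs (4,8), (4,9) — 2 pairs.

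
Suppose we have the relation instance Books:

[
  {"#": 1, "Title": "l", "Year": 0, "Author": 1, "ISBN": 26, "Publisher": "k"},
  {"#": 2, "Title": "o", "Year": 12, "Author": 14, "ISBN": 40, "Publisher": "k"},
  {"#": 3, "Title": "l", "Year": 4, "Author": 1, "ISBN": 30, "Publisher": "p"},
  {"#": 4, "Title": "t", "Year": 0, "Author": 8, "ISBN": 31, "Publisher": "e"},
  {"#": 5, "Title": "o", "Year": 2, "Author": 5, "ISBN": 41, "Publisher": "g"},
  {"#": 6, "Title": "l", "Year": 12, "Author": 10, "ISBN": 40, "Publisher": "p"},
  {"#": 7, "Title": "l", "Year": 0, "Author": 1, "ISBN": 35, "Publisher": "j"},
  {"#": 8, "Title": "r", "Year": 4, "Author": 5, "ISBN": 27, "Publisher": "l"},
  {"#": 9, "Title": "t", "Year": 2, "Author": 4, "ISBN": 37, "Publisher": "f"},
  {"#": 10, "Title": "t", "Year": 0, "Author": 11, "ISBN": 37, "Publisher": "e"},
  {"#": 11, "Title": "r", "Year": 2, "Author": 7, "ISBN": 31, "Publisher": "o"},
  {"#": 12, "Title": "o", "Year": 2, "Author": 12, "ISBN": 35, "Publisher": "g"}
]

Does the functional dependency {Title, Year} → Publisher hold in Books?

(Title=l, Year=0): rows 1, 7 → Publisher takes values {k, j} — violation
(Title=o, Year=12): row 2 → Publisher = k ✓
(Title=l, Year=4): row 3 → Publisher = p ✓
(Title=t, Year=0): rows 4, 10 → Publisher = e, e ✓
(Title=o, Year=2): rows 5, 12 → Publisher = g, g ✓
(Title=l, Year=12): row 6 → Publisher = p ✓
(Title=r, Year=4): row 8 → Publisher = l ✓
(Title=t, Year=2): row 9 → Publisher = f ✓
(Title=r, Year=2): row 11 → Publisher = o ✓
Two rows agree on {Title, Year} but differ on Publisher, so {Title, Year} → Publisher does not hold.

No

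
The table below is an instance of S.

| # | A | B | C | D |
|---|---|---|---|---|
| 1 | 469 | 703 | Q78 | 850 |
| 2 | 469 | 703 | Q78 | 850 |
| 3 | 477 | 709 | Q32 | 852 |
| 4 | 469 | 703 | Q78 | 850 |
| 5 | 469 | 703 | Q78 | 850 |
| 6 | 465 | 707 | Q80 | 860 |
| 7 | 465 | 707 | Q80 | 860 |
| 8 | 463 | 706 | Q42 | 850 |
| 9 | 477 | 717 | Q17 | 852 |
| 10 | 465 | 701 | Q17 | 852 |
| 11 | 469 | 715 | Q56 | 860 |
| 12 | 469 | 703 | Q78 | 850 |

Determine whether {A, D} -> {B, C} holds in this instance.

No

(A=469, D=850): rows 1, 2, 4, 5, 12 → {B,C} = (703, Q78), (703, Q78), (703, Q78), (703, Q78), (703, Q78) ✓
(A=477, D=852): rows 3, 9 → {B,C} takes values {(709, Q32), (717, Q17)} — violation
(A=465, D=860): rows 6, 7 → {B,C} = (707, Q80), (707, Q80) ✓
(A=463, D=850): row 8 → {B,C} = (706, Q42) ✓
(A=465, D=852): row 10 → {B,C} = (701, Q17) ✓
(A=469, D=860): row 11 → {B,C} = (715, Q56) ✓
Two rows agree on {A, D} but differ on {B, C}, so {A, D} -> {B, C} does not hold.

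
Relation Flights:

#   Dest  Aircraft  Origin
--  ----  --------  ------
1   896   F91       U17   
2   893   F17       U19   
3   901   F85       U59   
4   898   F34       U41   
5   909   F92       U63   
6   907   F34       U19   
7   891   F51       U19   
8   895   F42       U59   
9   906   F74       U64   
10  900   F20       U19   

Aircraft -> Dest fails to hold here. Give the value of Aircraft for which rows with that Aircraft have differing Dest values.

Aircraft=F91: row 1 → Dest = 896 ✓
Aircraft=F17: row 2 → Dest = 893 ✓
Aircraft=F85: row 3 → Dest = 901 ✓
Aircraft=F34: rows 4, 6 → Dest takes values {898, 907} — violation
Aircraft=F92: row 5 → Dest = 909 ✓
Aircraft=F51: row 7 → Dest = 891 ✓
Aircraft=F42: row 8 → Dest = 895 ✓
Aircraft=F74: row 9 → Dest = 906 ✓
Aircraft=F20: row 10 → Dest = 900 ✓
The only Aircraft value with inconsistent Dest is Aircraft=F34.

F34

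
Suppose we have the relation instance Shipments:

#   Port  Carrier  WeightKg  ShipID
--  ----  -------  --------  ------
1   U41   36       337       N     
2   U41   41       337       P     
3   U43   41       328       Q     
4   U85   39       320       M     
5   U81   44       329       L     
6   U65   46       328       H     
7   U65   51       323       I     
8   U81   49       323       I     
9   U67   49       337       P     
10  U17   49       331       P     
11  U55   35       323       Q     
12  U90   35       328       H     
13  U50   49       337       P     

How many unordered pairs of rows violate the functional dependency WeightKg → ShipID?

7

WeightKg=337: violating pairs (1,2), (1,9), (1,13) — 3 pairs.
WeightKg=328: violating pairs (3,6), (3,12) — 2 pairs.
WeightKg=323: violating pairs (7,11), (8,11) — 2 pairs.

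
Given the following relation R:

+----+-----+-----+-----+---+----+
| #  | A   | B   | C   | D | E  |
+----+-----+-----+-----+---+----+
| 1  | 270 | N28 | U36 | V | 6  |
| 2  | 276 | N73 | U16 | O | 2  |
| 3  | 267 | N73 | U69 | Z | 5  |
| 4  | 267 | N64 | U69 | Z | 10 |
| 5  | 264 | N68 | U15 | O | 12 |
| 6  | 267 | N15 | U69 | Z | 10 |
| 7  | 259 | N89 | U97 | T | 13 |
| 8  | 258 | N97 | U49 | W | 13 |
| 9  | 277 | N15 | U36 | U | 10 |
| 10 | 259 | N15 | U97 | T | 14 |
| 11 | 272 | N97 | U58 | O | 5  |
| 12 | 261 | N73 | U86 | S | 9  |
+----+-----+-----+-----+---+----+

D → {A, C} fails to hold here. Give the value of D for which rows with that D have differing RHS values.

D=V: row 1 → {A,C} = (270, U36) ✓
D=O: rows 2, 5, 11 → {A,C} takes values {(276, U16), (264, U15), (272, U58)} — violation
D=Z: rows 3, 4, 6 → {A,C} = (267, U69), (267, U69), (267, U69) ✓
D=T: rows 7, 10 → {A,C} = (259, U97), (259, U97) ✓
D=W: row 8 → {A,C} = (258, U49) ✓
D=U: row 9 → {A,C} = (277, U36) ✓
D=S: row 12 → {A,C} = (261, U86) ✓
The only D value with inconsistent RHS is D=O.

O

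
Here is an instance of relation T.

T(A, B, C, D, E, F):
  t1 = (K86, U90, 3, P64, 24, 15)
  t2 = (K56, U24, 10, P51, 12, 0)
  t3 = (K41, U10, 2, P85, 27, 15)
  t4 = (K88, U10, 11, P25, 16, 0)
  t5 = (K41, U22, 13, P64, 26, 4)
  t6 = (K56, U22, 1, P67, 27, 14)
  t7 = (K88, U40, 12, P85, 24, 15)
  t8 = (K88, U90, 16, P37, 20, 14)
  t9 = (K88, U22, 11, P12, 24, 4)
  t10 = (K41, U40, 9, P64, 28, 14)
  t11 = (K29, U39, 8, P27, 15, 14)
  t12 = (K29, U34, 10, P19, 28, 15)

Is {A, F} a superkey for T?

All 12 rows have distinct {A, F} values, so {A, F} → (all attributes) holds and {A, F} is a superkey.

Yes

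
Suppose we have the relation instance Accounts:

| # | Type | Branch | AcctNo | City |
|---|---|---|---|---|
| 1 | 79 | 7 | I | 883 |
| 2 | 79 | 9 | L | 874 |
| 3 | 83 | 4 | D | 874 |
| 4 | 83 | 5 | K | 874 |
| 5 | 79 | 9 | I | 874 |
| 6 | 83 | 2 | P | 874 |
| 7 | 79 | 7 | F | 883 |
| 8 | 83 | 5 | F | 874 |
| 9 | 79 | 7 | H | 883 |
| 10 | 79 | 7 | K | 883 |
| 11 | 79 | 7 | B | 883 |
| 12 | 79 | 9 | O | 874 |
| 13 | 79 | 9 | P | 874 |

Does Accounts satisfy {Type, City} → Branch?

No

(Type=79, City=883): rows 1, 7, 9, 10, 11 → Branch = 7, 7, 7, 7, 7 ✓
(Type=79, City=874): rows 2, 5, 12, 13 → Branch = 9, 9, 9, 9 ✓
(Type=83, City=874): rows 3, 4, 6, 8 → Branch takes values {4, 5, 2} — violation
Two rows agree on {Type, City} but differ on Branch, so {Type, City} → Branch does not hold.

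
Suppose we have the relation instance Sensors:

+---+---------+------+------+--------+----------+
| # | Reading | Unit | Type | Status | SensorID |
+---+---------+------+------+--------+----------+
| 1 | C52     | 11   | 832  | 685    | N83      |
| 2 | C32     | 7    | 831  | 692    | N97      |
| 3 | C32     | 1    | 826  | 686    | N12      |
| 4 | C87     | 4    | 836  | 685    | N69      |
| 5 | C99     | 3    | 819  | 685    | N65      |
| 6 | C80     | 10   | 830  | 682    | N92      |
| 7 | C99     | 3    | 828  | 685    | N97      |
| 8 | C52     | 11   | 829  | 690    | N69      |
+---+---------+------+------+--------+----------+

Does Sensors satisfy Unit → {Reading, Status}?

Unit=11: rows 1, 8 → {Reading,Status} takes values {(C52, 685), (C52, 690)} — violation
Unit=7: row 2 → {Reading,Status} = (C32, 692) ✓
Unit=1: row 3 → {Reading,Status} = (C32, 686) ✓
Unit=4: row 4 → {Reading,Status} = (C87, 685) ✓
Unit=3: rows 5, 7 → {Reading,Status} = (C99, 685), (C99, 685) ✓
Unit=10: row 6 → {Reading,Status} = (C80, 682) ✓
Two rows agree on Unit but differ on {Reading, Status}, so Unit → {Reading, Status} does not hold.

No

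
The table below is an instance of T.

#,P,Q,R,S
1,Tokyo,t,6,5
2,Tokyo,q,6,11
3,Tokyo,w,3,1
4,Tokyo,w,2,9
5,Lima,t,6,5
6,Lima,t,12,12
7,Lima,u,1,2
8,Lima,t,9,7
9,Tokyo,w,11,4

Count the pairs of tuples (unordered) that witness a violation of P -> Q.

P=Tokyo: violating pairs (1,2), (1,3), (1,4), (1,9), (2,3), (2,4), (2,9) — 7 pairs.
P=Lima: violating pairs (5,7), (6,7), (7,8) — 3 pairs.

10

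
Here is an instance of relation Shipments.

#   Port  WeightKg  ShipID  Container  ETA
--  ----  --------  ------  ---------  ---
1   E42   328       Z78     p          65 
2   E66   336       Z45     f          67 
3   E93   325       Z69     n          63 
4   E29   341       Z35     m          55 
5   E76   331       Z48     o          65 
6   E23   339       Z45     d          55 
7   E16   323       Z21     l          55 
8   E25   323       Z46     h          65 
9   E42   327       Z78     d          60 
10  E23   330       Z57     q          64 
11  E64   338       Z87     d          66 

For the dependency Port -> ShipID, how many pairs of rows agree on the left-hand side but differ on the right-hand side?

1

Port=E42: all 2 rows agree on ShipID — 0 pairs.
Port=E23: violating pairs (6,10) — 1 pair.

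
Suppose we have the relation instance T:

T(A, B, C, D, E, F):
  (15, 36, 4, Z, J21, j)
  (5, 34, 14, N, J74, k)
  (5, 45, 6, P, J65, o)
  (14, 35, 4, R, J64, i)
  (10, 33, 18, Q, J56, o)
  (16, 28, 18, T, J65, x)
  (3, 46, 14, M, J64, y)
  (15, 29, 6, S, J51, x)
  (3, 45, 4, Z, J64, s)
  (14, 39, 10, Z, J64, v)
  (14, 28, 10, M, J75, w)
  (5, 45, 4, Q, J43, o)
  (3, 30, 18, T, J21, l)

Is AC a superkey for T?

Two distinct rows share (A=14, C=10), so AC does not determine every attribute — not a superkey.

No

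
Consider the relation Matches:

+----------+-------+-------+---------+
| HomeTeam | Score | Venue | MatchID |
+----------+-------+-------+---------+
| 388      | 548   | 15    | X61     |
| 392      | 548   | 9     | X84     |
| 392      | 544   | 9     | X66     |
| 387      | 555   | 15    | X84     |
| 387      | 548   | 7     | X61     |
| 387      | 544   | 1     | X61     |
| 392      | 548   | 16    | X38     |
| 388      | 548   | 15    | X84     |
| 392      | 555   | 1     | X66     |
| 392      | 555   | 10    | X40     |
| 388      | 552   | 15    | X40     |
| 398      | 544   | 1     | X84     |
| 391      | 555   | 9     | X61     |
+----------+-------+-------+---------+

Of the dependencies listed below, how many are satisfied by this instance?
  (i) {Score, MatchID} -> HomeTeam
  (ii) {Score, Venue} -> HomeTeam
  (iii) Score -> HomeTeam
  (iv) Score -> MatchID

(i) {Score, MatchID} -> HomeTeam: (Score=548, MatchID=X61): 2 rows → HomeTeam takes values {388, 387} — violation; (Score=548, MatchID=X84): 2 rows → HomeTeam takes values {392, 388} — violation — fails.
(ii) {Score, Venue} -> HomeTeam: (Score=544, Venue=1): 2 rows → HomeTeam takes values {387, 398} — violation — fails.
(iii) Score -> HomeTeam: Score=548: 5 rows → HomeTeam takes values {388, 392, 387} — violation; Score=544: 3 rows → HomeTeam takes values {392, 387, 398} — violation; Score=555: 4 rows → HomeTeam takes values {387, 392, 391} — violation — fails.
(iv) Score -> MatchID: Score=548: 5 rows → MatchID takes values {X61, X84, X38} — violation; Score=544: 3 rows → MatchID takes values {X66, X61, X84} — violation; Score=555: 4 rows → MatchID takes values {X84, X66, X40, X61} — violation — fails.
None of the 4 dependencies hold.

0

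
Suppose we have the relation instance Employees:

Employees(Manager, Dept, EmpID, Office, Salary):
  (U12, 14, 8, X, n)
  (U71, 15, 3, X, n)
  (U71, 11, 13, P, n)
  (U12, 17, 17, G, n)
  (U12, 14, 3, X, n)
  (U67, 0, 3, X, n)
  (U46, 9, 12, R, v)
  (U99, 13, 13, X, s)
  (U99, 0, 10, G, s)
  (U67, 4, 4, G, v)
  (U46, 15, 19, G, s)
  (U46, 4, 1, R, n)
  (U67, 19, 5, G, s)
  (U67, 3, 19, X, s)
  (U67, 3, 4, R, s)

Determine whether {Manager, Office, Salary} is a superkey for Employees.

No

Two distinct rows share (Manager=U12, Office=X, Salary=n), so {Manager, Office, Salary} does not determine every attribute — not a superkey.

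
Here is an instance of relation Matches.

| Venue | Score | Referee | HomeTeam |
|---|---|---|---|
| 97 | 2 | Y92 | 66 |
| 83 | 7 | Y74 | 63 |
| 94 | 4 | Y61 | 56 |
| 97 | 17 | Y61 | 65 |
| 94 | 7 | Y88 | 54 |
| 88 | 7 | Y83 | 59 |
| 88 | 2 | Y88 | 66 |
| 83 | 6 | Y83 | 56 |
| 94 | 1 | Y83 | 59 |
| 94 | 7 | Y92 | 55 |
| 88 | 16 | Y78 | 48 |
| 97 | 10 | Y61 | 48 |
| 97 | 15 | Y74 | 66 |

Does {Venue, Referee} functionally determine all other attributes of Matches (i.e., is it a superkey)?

No

Two distinct rows share (Venue=97, Referee=Y61), so {Venue, Referee} does not determine every attribute — not a superkey.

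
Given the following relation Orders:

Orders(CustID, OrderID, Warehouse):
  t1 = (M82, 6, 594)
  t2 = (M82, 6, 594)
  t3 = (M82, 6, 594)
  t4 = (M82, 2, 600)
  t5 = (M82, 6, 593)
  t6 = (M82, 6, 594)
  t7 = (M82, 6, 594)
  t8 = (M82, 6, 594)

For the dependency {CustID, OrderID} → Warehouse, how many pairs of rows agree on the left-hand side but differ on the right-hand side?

(CustID=M82, OrderID=6): violating pairs (1,5), (2,5), (3,5), (5,6), (5,7), (5,8) — 6 pairs.

6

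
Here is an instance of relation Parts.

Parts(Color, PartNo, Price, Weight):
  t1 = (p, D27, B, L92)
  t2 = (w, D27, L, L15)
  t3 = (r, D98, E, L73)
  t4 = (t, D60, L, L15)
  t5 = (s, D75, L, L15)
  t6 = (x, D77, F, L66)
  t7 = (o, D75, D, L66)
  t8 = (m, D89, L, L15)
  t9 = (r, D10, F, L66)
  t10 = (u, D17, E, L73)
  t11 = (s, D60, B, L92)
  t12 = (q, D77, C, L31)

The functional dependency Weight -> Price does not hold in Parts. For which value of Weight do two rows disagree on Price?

Weight=L92: rows 1, 11 → Price = B, B ✓
Weight=L15: rows 2, 4, 5, 8 → Price = L, L, L, L ✓
Weight=L73: rows 3, 10 → Price = E, E ✓
Weight=L66: rows 6, 7, 9 → Price takes values {F, D} — violation
Weight=L31: row 12 → Price = C ✓
The only Weight value with inconsistent Price is Weight=L66.

L66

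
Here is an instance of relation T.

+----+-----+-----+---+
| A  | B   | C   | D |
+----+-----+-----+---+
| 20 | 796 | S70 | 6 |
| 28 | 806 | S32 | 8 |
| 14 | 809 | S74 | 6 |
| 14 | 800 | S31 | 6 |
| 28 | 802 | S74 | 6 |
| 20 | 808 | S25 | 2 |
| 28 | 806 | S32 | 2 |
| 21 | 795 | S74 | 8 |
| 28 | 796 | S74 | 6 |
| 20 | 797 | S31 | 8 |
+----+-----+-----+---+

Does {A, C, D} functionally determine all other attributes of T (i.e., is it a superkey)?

No

Two distinct rows share (A=28, C=S74, D=6), so {A, C, D} does not determine every attribute — not a superkey.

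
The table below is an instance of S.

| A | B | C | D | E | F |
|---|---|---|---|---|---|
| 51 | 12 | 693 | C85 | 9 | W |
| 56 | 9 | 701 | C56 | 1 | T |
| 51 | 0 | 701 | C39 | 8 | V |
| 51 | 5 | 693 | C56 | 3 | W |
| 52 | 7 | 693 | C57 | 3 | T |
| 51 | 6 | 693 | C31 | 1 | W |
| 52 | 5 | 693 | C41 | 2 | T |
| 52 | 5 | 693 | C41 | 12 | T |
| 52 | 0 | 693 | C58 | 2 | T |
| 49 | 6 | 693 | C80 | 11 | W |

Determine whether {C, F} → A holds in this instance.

No

(C=693, F=W): 4 rows → A takes values {51, 49} — violation
(C=701, F=T): 1 row → A = 56 ✓
(C=701, F=V): 1 row → A = 51 ✓
(C=693, F=T): 4 rows → A = 52, 52, 52, 52 ✓
Two rows agree on {C, F} but differ on A, so {C, F} → A does not hold.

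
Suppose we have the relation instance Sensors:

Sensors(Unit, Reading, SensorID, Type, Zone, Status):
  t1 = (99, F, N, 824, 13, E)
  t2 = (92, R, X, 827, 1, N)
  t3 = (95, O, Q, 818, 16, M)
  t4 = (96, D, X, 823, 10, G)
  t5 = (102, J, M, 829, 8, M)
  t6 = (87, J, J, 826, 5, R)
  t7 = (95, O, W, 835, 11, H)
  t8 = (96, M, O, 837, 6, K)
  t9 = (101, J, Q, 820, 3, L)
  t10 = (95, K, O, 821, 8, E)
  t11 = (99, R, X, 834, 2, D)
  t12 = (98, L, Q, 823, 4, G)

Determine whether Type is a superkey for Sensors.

No

Rows 4 and 12 have the same Type value Type=823 but are distinct tuples, so Type does not determine every attribute — not a superkey.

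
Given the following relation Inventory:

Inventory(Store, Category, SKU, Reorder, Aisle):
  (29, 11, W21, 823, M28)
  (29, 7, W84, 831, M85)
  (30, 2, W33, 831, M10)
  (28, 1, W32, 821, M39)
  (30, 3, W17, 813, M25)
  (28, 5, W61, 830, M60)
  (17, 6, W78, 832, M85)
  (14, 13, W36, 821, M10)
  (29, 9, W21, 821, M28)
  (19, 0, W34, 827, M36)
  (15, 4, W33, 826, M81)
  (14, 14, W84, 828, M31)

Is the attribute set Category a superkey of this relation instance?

Yes

All 12 rows have distinct Category values, so Category → (all attributes) holds and Category is a superkey.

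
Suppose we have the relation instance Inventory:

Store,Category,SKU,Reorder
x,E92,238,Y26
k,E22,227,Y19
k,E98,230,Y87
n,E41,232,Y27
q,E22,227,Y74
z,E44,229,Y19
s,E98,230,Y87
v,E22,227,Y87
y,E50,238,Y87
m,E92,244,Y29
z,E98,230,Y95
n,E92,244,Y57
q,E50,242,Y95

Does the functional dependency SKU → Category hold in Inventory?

SKU=238: 2 rows → Category takes values {E92, E50} — violation
SKU=227: 3 rows → Category = E22, E22, E22 ✓
SKU=230: 3 rows → Category = E98, E98, E98 ✓
SKU=232: 1 row → Category = E41 ✓
SKU=229: 1 row → Category = E44 ✓
SKU=244: 2 rows → Category = E92, E92 ✓
SKU=242: 1 row → Category = E50 ✓
Two rows agree on SKU but differ on Category, so SKU → Category does not hold.

No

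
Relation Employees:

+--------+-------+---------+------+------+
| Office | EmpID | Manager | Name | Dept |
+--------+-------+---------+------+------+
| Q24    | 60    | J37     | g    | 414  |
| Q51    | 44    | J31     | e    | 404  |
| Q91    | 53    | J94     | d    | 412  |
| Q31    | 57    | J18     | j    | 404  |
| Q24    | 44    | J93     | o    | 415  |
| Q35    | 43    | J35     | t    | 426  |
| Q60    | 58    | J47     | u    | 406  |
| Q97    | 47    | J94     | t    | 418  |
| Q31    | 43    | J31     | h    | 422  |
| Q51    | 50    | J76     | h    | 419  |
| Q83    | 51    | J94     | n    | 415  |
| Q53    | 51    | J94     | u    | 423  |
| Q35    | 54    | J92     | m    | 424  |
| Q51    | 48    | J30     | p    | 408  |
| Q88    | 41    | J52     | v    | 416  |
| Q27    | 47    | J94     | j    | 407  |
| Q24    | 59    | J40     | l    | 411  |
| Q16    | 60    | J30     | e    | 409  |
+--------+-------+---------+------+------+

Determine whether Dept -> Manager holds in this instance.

Dept=414: 1 row → Manager = J37 ✓
Dept=404: 2 rows → Manager takes values {J31, J18} — violation
Dept=412: 1 row → Manager = J94 ✓
Dept=415: 2 rows → Manager takes values {J93, J94} — violation
Dept=426: 1 row → Manager = J35 ✓
Dept=406: 1 row → Manager = J47 ✓
Dept=418: 1 row → Manager = J94 ✓
Dept=422: 1 row → Manager = J31 ✓
Dept=419: 1 row → Manager = J76 ✓
Dept=423: 1 row → Manager = J94 ✓
Dept=424: 1 row → Manager = J92 ✓
Dept=408: 1 row → Manager = J30 ✓
Dept=416: 1 row → Manager = J52 ✓
Dept=407: 1 row → Manager = J94 ✓
Dept=411: 1 row → Manager = J40 ✓
Dept=409: 1 row → Manager = J30 ✓
Two rows agree on Dept but differ on Manager, so Dept -> Manager does not hold.

No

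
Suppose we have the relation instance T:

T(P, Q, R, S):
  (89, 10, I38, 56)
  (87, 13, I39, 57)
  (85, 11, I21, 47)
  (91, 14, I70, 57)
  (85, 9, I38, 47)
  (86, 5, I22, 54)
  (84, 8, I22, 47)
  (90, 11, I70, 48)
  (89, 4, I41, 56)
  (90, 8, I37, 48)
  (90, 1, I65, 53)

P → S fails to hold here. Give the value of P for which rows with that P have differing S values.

P=89: 2 rows → S = 56, 56 ✓
P=87: 1 row → S = 57 ✓
P=85: 2 rows → S = 47, 47 ✓
P=91: 1 row → S = 57 ✓
P=86: 1 row → S = 54 ✓
P=84: 1 row → S = 47 ✓
P=90: 3 rows → S takes values {48, 53} — violation
The only P value with inconsistent S is P=90.

90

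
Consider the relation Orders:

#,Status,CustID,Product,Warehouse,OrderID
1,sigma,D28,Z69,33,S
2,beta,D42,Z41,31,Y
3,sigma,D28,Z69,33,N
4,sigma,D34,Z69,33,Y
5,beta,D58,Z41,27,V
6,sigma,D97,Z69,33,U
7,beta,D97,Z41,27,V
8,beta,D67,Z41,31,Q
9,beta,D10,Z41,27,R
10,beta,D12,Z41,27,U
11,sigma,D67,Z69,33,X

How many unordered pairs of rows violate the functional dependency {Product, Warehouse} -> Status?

(Product=Z69, Warehouse=33): all 5 rows agree on Status — 0 pairs.
(Product=Z41, Warehouse=31): all 2 rows agree on Status — 0 pairs.
(Product=Z41, Warehouse=27): all 4 rows agree on Status — 0 pairs.

0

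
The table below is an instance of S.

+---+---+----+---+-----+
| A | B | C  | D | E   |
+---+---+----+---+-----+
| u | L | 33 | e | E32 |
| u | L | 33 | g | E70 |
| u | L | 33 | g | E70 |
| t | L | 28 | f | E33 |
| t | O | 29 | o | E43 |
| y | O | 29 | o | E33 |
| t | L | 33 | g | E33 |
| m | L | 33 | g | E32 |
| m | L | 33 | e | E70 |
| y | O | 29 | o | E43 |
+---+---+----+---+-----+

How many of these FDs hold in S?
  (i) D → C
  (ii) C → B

2

(i) D → C: every LHS value maps to a single RHS value — holds.
(ii) C → B: every LHS value maps to a single RHS value — holds.
2 of the 2 dependencies hold.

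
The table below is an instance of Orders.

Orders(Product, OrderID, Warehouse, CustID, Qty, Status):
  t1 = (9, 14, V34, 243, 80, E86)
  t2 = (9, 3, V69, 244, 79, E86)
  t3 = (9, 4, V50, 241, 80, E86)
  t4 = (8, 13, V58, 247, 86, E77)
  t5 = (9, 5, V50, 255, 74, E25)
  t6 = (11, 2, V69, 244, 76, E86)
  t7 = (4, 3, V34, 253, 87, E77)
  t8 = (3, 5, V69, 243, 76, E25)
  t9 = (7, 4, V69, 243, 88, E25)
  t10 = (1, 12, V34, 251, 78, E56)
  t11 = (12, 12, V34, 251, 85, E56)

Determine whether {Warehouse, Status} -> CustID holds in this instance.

Yes

(Warehouse=V34, Status=E86): row 1 → CustID = 243 ✓
(Warehouse=V69, Status=E86): rows 2, 6 → CustID = 244, 244 ✓
(Warehouse=V50, Status=E86): row 3 → CustID = 241 ✓
(Warehouse=V58, Status=E77): row 4 → CustID = 247 ✓
(Warehouse=V50, Status=E25): row 5 → CustID = 255 ✓
(Warehouse=V34, Status=E77): row 7 → CustID = 253 ✓
(Warehouse=V69, Status=E25): rows 8, 9 → CustID = 243, 243 ✓
(Warehouse=V34, Status=E56): rows 10, 11 → CustID = 251, 251 ✓
Every {Warehouse, Status} value is associated with a single CustID value, so {Warehouse, Status} -> CustID holds.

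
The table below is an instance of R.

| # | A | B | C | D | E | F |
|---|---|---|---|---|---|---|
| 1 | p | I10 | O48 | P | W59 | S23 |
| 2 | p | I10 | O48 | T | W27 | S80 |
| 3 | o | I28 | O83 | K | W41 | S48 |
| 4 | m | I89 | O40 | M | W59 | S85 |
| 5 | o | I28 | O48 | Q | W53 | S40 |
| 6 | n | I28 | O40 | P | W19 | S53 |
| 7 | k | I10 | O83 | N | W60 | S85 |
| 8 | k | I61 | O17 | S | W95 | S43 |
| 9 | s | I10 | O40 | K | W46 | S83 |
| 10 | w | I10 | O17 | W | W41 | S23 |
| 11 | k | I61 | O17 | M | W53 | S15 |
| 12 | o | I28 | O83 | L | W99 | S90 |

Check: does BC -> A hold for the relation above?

(B=I10, C=O48): rows 1, 2 → A = p, p ✓
(B=I28, C=O83): rows 3, 12 → A = o, o ✓
(B=I89, C=O40): row 4 → A = m ✓
(B=I28, C=O48): row 5 → A = o ✓
(B=I28, C=O40): row 6 → A = n ✓
(B=I10, C=O83): row 7 → A = k ✓
(B=I61, C=O17): rows 8, 11 → A = k, k ✓
(B=I10, C=O40): row 9 → A = s ✓
(B=I10, C=O17): row 10 → A = w ✓
Every BC value is associated with a single A value, so BC -> A holds.

Yes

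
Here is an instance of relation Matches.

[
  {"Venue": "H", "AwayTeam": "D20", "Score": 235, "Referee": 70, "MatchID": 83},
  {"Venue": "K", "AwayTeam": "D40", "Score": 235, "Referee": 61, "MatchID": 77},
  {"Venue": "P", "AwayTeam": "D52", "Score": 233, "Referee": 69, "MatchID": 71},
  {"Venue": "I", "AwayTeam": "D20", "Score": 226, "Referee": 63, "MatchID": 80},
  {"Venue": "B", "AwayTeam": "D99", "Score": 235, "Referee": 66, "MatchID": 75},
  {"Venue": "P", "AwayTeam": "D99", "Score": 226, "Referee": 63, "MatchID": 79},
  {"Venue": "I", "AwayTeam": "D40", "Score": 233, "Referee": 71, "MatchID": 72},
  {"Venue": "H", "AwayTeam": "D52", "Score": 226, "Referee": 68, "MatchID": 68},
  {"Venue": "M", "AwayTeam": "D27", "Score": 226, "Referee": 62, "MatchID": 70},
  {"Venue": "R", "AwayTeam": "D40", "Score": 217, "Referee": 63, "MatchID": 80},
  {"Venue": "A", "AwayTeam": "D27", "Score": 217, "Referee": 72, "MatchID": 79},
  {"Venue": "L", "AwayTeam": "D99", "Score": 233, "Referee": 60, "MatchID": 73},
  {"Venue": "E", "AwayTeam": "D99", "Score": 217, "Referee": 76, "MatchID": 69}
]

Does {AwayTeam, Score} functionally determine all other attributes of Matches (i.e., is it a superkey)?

Yes

All 13 rows have distinct {AwayTeam, Score} values, so {AwayTeam, Score} → (all attributes) holds and {AwayTeam, Score} is a superkey.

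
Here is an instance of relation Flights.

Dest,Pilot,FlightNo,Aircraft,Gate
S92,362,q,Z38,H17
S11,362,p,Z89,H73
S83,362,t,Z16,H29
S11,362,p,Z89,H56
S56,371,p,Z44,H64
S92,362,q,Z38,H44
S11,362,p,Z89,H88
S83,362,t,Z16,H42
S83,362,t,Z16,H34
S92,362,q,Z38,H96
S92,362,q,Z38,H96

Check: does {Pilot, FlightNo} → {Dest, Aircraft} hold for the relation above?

Yes

(Pilot=362, FlightNo=q): 4 rows → {Dest,Aircraft} = (S92, Z38), (S92, Z38), (S92, Z38), (S92, Z38) ✓
(Pilot=362, FlightNo=p): 3 rows → {Dest,Aircraft} = (S11, Z89), (S11, Z89), (S11, Z89) ✓
(Pilot=362, FlightNo=t): 3 rows → {Dest,Aircraft} = (S83, Z16), (S83, Z16), (S83, Z16) ✓
(Pilot=371, FlightNo=p): 1 row → {Dest,Aircraft} = (S56, Z44) ✓
Every {Pilot, FlightNo} value is associated with a single {Dest, Aircraft} value, so {Pilot, FlightNo} → {Dest, Aircraft} holds.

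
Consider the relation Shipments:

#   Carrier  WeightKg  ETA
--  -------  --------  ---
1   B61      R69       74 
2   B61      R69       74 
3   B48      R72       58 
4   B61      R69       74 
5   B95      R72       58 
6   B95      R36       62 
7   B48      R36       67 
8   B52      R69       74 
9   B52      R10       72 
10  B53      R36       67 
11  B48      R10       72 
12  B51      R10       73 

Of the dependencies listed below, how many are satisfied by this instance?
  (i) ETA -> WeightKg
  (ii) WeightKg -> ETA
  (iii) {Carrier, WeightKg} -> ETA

2

(i) ETA -> WeightKg: every LHS value maps to a single RHS value — holds.
(ii) WeightKg -> ETA: WeightKg=R36: rows 6, 7, 10 → ETA takes values {62, 67} — violation; WeightKg=R10: rows 9, 11, 12 → ETA takes values {72, 73} — violation — fails.
(iii) {Carrier, WeightKg} -> ETA: every LHS value maps to a single RHS value — holds.
2 of the 3 dependencies hold.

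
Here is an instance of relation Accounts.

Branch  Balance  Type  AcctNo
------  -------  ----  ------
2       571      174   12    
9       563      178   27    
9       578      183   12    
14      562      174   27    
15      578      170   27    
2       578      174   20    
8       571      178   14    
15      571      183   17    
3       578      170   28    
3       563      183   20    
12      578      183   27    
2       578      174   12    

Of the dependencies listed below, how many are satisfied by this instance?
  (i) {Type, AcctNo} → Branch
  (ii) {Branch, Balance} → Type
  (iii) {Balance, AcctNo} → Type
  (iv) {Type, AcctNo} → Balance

2

(i) {Type, AcctNo} → Branch: every LHS value maps to a single RHS value — holds.
(ii) {Branch, Balance} → Type: every LHS value maps to a single RHS value — holds.
(iii) {Balance, AcctNo} → Type: (Balance=578, AcctNo=12): 2 rows → Type takes values {183, 174} — violation; (Balance=578, AcctNo=27): 2 rows → Type takes values {170, 183} — violation — fails.
(iv) {Type, AcctNo} → Balance: (Type=174, AcctNo=12): 2 rows → Balance takes values {571, 578} — violation — fails.
2 of the 4 dependencies hold.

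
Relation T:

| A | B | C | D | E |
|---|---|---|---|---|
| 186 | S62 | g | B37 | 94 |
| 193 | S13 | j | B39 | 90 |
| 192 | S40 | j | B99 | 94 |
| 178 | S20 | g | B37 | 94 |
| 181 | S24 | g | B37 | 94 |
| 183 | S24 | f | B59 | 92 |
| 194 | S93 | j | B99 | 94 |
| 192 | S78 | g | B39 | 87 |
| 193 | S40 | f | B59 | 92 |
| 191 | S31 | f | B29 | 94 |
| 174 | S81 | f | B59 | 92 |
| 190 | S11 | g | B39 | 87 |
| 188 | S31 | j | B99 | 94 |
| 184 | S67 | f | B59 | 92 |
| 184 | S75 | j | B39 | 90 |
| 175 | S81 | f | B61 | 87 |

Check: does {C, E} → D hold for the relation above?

(C=g, E=94): 3 rows → D = B37, B37, B37 ✓
(C=j, E=90): 2 rows → D = B39, B39 ✓
(C=j, E=94): 3 rows → D = B99, B99, B99 ✓
(C=f, E=92): 4 rows → D = B59, B59, B59, B59 ✓
(C=g, E=87): 2 rows → D = B39, B39 ✓
(C=f, E=94): 1 row → D = B29 ✓
(C=f, E=87): 1 row → D = B61 ✓
Every {C, E} value is associated with a single D value, so {C, E} → D holds.

Yes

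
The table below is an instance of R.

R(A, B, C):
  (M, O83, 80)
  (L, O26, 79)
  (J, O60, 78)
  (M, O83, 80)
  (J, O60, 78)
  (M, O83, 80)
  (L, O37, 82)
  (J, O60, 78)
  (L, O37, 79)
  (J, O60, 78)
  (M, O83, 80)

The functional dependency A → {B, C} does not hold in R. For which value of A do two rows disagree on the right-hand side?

A=M: 4 rows → {B,C} = (O83, 80), (O83, 80), (O83, 80), (O83, 80) ✓
A=L: 3 rows → {B,C} takes values {(O26, 79), (O37, 82), (O37, 79)} — violation
A=J: 4 rows → {B,C} = (O60, 78), (O60, 78), (O60, 78), (O60, 78) ✓
The only A value with inconsistent RHS is A=L.

L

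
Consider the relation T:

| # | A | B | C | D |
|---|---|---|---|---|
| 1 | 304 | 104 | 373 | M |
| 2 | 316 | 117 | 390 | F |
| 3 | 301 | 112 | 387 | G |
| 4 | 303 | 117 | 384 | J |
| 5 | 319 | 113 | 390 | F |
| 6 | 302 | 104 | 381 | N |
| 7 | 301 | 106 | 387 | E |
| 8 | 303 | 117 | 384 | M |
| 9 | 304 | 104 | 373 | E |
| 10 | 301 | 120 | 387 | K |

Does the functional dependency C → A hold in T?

C=373: rows 1, 9 → A = 304, 304 ✓
C=390: rows 2, 5 → A takes values {316, 319} — violation
C=387: rows 3, 7, 10 → A = 301, 301, 301 ✓
C=384: rows 4, 8 → A = 303, 303 ✓
C=381: row 6 → A = 302 ✓
Two rows agree on C but differ on A, so C → A does not hold.

No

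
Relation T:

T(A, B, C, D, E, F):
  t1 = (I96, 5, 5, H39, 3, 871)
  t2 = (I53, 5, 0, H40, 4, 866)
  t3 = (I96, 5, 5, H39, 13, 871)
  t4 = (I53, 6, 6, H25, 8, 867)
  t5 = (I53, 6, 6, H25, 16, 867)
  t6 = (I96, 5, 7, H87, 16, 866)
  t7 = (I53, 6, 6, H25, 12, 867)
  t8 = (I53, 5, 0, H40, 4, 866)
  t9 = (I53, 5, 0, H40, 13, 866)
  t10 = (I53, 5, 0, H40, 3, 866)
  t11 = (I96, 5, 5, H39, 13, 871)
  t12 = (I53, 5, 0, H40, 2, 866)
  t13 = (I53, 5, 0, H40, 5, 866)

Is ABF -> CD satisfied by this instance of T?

(A=I96, B=5, F=871): rows 1, 3, 11 → {C,D} = (5, H39), (5, H39), (5, H39) ✓
(A=I53, B=5, F=866): rows 2, 8, 9, 10, 12, 13 → {C,D} = (0, H40), (0, H40), (0, H40), (0, H40), (0, H40), (0, H40) ✓
(A=I53, B=6, F=867): rows 4, 5, 7 → {C,D} = (6, H25), (6, H25), (6, H25) ✓
(A=I96, B=5, F=866): row 6 → {C,D} = (7, H87) ✓
Every ABF value is associated with a single CD value, so ABF -> CD holds.

Yes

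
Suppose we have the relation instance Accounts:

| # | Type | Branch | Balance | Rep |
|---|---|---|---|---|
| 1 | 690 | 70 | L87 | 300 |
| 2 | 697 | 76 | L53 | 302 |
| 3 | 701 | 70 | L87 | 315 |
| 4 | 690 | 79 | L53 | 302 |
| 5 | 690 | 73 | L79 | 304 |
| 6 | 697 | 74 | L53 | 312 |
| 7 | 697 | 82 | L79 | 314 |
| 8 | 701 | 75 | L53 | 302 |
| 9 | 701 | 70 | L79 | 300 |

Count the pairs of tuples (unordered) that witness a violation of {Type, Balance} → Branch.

(Type=697, Balance=L53): violating pairs (2,6) — 1 pair.

1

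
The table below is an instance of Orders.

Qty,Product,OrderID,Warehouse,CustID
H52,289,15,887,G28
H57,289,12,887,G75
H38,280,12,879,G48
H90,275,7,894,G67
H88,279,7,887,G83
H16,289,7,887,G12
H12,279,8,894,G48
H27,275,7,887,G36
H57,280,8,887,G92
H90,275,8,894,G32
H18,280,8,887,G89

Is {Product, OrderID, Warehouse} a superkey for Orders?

Two distinct rows share (Product=280, OrderID=8, Warehouse=887), so {Product, OrderID, Warehouse} does not determine every attribute — not a superkey.

No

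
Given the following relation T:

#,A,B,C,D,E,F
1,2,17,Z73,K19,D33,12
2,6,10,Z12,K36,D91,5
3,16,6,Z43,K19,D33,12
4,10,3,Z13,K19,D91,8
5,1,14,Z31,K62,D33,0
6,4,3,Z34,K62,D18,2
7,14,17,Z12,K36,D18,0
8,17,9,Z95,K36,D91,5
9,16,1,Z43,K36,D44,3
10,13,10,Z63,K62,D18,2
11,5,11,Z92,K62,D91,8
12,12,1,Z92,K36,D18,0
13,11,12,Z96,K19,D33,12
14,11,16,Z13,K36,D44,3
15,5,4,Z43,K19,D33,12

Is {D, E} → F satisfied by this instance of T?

(D=K19, E=D33): rows 1, 3, 13, 15 → F = 12, 12, 12, 12 ✓
(D=K36, E=D91): rows 2, 8 → F = 5, 5 ✓
(D=K19, E=D91): row 4 → F = 8 ✓
(D=K62, E=D33): row 5 → F = 0 ✓
(D=K62, E=D18): rows 6, 10 → F = 2, 2 ✓
(D=K36, E=D18): rows 7, 12 → F = 0, 0 ✓
(D=K36, E=D44): rows 9, 14 → F = 3, 3 ✓
(D=K62, E=D91): row 11 → F = 8 ✓
Every {D, E} value is associated with a single F value, so {D, E} → F holds.

Yes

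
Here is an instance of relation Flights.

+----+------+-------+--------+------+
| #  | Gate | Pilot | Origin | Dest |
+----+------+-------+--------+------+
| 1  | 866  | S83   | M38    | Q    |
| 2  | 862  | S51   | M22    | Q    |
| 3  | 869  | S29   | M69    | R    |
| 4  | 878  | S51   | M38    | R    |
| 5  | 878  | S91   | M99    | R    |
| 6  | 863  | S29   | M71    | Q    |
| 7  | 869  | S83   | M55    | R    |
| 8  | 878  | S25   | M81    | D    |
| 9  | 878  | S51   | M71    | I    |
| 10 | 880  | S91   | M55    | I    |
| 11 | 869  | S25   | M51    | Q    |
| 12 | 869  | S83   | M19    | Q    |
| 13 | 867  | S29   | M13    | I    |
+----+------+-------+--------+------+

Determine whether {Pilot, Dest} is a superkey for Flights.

Rows 1 and 12 have the same {Pilot, Dest} value (Pilot=S83, Dest=Q) but are distinct tuples, so {Pilot, Dest} does not determine every attribute — not a superkey.

No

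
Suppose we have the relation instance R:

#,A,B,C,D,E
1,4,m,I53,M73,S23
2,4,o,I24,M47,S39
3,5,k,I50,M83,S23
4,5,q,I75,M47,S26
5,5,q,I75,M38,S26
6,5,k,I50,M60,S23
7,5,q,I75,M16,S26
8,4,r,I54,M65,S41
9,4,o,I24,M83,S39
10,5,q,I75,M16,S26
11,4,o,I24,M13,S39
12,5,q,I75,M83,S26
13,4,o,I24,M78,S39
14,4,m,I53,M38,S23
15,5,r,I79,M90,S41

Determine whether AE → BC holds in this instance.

Yes

(A=4, E=S23): rows 1, 14 → {B,C} = (m, I53), (m, I53) ✓
(A=4, E=S39): rows 2, 9, 11, 13 → {B,C} = (o, I24), (o, I24), (o, I24), (o, I24) ✓
(A=5, E=S23): rows 3, 6 → {B,C} = (k, I50), (k, I50) ✓
(A=5, E=S26): rows 4, 5, 7, 10, 12 → {B,C} = (q, I75), (q, I75), (q, I75), (q, I75), (q, I75) ✓
(A=4, E=S41): row 8 → {B,C} = (r, I54) ✓
(A=5, E=S41): row 15 → {B,C} = (r, I79) ✓
Every AE value is associated with a single BC value, so AE → BC holds.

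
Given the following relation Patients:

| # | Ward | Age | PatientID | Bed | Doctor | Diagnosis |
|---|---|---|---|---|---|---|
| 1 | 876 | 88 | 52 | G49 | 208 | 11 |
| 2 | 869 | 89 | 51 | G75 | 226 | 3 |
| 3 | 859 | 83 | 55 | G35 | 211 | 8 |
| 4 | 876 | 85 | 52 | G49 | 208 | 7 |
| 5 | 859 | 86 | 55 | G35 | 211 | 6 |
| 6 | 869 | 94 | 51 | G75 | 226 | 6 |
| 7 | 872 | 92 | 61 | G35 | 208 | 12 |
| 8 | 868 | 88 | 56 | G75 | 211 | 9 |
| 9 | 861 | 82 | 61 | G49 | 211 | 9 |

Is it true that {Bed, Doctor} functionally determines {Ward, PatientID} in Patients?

Yes

(Bed=G49, Doctor=208): rows 1, 4 → {Ward,PatientID} = (876, 52), (876, 52) ✓
(Bed=G75, Doctor=226): rows 2, 6 → {Ward,PatientID} = (869, 51), (869, 51) ✓
(Bed=G35, Doctor=211): rows 3, 5 → {Ward,PatientID} = (859, 55), (859, 55) ✓
(Bed=G35, Doctor=208): row 7 → {Ward,PatientID} = (872, 61) ✓
(Bed=G75, Doctor=211): row 8 → {Ward,PatientID} = (868, 56) ✓
(Bed=G49, Doctor=211): row 9 → {Ward,PatientID} = (861, 61) ✓
Every {Bed, Doctor} value is associated with a single {Ward, PatientID} value, so {Bed, Doctor} → {Ward, PatientID} holds.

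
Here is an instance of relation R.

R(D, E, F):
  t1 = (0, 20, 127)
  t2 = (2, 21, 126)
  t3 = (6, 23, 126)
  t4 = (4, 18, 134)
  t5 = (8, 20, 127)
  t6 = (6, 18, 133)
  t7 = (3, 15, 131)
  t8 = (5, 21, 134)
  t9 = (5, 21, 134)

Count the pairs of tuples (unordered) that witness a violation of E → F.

E=20: all 2 rows agree on F — 0 pairs.
E=21: violating pairs (2,8), (2,9) — 2 pairs.
E=18: violating pairs (4,6) — 1 pair.

3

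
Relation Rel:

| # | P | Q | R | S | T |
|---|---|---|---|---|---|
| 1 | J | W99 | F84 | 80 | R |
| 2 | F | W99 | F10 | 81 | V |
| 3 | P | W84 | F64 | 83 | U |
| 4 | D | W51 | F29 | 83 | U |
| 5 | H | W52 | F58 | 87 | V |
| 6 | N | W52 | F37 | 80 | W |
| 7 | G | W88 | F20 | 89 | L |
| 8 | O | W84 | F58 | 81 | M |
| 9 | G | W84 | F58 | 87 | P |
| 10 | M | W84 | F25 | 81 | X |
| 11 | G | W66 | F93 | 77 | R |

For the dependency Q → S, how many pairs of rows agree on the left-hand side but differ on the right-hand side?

7

Q=W99: violating pairs (1,2) — 1 pair.
Q=W84: violating pairs (3,8), (3,9), (3,10), (8,9), (9,10) — 5 pairs.
Q=W52: violating pairs (5,6) — 1 pair.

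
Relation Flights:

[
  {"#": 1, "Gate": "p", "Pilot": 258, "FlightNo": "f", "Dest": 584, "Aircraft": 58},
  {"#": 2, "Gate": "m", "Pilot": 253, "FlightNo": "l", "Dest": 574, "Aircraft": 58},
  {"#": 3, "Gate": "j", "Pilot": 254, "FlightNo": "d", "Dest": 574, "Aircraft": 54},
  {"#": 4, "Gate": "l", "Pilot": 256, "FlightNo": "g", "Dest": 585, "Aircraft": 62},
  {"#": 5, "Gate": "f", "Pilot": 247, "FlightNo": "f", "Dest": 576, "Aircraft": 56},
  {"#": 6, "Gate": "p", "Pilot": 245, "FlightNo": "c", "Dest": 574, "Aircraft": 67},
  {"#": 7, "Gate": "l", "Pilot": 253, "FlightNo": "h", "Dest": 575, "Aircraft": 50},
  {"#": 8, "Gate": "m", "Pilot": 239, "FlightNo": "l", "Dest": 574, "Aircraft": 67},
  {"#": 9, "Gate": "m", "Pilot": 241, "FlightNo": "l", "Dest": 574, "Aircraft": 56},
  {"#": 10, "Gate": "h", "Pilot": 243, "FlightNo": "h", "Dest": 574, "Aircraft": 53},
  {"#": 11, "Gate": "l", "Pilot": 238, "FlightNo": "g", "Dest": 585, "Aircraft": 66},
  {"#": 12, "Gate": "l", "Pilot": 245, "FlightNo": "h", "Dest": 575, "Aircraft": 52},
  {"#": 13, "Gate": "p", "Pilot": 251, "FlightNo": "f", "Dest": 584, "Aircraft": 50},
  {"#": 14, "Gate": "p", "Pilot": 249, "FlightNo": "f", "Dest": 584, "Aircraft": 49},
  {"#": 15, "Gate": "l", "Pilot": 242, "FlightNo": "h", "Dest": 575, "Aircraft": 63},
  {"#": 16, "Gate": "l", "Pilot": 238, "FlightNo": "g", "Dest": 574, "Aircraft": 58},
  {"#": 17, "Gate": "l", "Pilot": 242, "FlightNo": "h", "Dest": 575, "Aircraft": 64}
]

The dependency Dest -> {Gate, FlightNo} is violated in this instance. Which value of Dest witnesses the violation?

Dest=584: rows 1, 13, 14 → {Gate,FlightNo} = (p, f), (p, f), (p, f) ✓
Dest=574: rows 2, 3, 6, 8, 9, 10, 16 → {Gate,FlightNo} takes values {(m, l), (j, d), (p, c), (h, h), (l, g)} — violation
Dest=585: rows 4, 11 → {Gate,FlightNo} = (l, g), (l, g) ✓
Dest=576: row 5 → {Gate,FlightNo} = (f, f) ✓
Dest=575: rows 7, 12, 15, 17 → {Gate,FlightNo} = (l, h), (l, h), (l, h), (l, h) ✓
The only Dest value with inconsistent RHS is Dest=574.

574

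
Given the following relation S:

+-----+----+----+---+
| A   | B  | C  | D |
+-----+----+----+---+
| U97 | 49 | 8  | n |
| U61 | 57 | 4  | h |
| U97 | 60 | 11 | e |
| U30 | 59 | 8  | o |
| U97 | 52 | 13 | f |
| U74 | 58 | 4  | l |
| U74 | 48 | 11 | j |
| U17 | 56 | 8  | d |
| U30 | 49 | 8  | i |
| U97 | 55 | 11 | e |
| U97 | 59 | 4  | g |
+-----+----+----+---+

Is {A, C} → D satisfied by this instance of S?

No

(A=U97, C=8): 1 row → D = n ✓
(A=U61, C=4): 1 row → D = h ✓
(A=U97, C=11): 2 rows → D = e, e ✓
(A=U30, C=8): 2 rows → D takes values {o, i} — violation
(A=U97, C=13): 1 row → D = f ✓
(A=U74, C=4): 1 row → D = l ✓
(A=U74, C=11): 1 row → D = j ✓
(A=U17, C=8): 1 row → D = d ✓
(A=U97, C=4): 1 row → D = g ✓
Two rows agree on {A, C} but differ on D, so {A, C} → D does not hold.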